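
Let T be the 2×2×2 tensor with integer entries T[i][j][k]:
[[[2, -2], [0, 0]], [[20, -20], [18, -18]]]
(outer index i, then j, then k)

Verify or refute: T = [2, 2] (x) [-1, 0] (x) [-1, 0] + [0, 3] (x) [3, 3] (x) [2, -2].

Reconstruct entry (0,0,1) from the claimed factors: Σₗ aₗ[0]bₗ[0]cₗ[1] = (2)·(-1)·(0) + (0)·(3)·(-2) = 0, but T[0,0,1] = -2. The claim is false.

No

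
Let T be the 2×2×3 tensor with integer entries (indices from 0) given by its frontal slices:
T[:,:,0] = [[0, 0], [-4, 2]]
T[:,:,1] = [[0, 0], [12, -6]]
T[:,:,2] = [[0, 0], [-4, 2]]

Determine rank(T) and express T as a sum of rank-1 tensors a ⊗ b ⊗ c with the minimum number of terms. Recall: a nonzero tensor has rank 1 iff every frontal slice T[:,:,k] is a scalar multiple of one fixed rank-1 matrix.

rank(T) = 1

Lower bound: T ≠ 0 (e.g. T[1,0,0] = -4), so rank(T) ≥ 1.
Upper bound: if T = a ⊗ b ⊗ c then every fibre of T is a multiple of the corresponding factor, so read the factors off the fibres through the nonzero entry T[1,0,0] = -4.
The mode-1 fibre T[:,0,0] = [0, -4] gives a = (0, 1) (primitive direction); the mode-2 fibre T[1,:,0] = [-4, 2] gives b = (2, -1); then c[k] = T[1,0,k] / (a[1]·b[0]) = [-4, 12, -4] / 2 = (-2, 6, -2).
Expanding (0, 1) ⊗ (2, -1) ⊗ (-2, 6, -2) reproduces all 12 entries of T, so T = (0, 1) ⊗ (2, -1) ⊗ (-2, 6, -2) and rank(T) ≤ 1.
These bounds meet, so rank(T) = 1.
Check entry T[1,1,0] = 2: (1)·(-1)·(-2) = 2.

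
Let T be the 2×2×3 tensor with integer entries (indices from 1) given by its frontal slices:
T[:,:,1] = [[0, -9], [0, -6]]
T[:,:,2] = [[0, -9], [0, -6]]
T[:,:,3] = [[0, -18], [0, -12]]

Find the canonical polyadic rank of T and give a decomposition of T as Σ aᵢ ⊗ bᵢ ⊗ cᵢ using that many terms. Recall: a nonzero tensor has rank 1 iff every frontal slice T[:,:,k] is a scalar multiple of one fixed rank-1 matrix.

rank(T) = 1

Lower bound: T ≠ 0 (e.g. T[1,2,1] = -9), so rank(T) ≥ 1.
Upper bound: if T = a ⊗ b ⊗ c then every fibre of T is a multiple of the corresponding factor, so read the factors off the fibres through the nonzero entry T[1,2,1] = -9.
The mode-1 fibre T[:,2,1] = [-9, -6] gives a = [3, 2] (primitive direction); the mode-2 fibre T[1,:,1] = [0, -9] gives b = [0, 1]; then c[k] = T[1,2,k] / (a[1]·b[2]) = [-9, -9, -18] / 3 = [-3, -3, -6].
Expanding [3, 2] ⊗ [0, 1] ⊗ [-3, -3, -6] reproduces all 12 entries of T, so T = [3, 2] ⊗ [0, 1] ⊗ [-3, -3, -6] and rank(T) ≤ 1.
These bounds meet, so rank(T) = 1.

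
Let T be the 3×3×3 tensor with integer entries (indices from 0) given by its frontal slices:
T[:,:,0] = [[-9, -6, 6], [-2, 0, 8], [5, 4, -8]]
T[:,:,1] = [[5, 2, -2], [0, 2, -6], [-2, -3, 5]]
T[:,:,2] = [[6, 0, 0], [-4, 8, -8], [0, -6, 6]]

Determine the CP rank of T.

3

Lower bound: the mode-1 unfolding of T (rows indexed by i, columns by (j,k) = (0,0), (0,1), (0,2), (1,0), (1,1), (1,2), (2,0), (2,1), (2,2)) is [[-9, 5, 6, -6, 2, 0, 6, -2, 0], [-2, 0, -4, 0, 2, 8, 8, -6, -8], [5, -2, 0, 4, -3, -6, -8, 5, 6]].
There the 3×3 minor on rows i ∈ {0, 1, 2}, columns (j,k) ∈ {(0,0), (0,1), (0,2)} is det [[-9, 5, 6], [-2, 0, -4], [5, -2, 0]] = -4 ≠ 0, so this unfolding has rank ≥ 3; CP rank is at least every unfolding rank, so rank(T) ≥ 3. (Flattening ranks never certify an upper bound on CP rank; for that we must actually write T with 3 rank-1 terms.)
Upper bound: T is a sum of 3 rank-1 terms, T = [0, 2, -1] ⊗ [1, -1, -1] ⊗ [-2, 1, 0] + [1, -2, 1] ⊗ [1, -2, 2] ⊗ [-1, 1, 2] + [2, 0, -1] ⊗ [1, 1, -1] ⊗ [-4, 2, 2] (written with every a and b primitive with positive leading entry and the scale carried by c; CP decompositions are not unique, and this one is verified by expanding entrywise), so rank(T) ≤ 3.
These bounds meet, so rank(T) = 3.
Check entry T[0,1,1] = 2: (0)·(-1)·(1) + (1)·(-2)·(1) + (2)·(1)·(2) = 2.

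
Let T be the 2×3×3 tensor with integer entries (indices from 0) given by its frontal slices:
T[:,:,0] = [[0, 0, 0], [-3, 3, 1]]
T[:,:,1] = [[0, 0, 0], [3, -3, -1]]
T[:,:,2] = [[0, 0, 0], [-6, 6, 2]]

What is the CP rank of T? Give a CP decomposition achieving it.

rank(T) = 1

Lower bound: T ≠ 0 (e.g. T[1,0,0] = -3), so rank(T) ≥ 1.
Upper bound: if T = a ⊗ b ⊗ c then every fibre of T is a multiple of the corresponding factor, so read the factors off the fibres through the nonzero entry T[1,0,0] = -3.
The mode-1 fibre T[:,0,0] = [0, -3] gives a = (0, 1) (primitive direction); the mode-2 fibre T[1,:,0] = [-3, 3, 1] gives b = (3, -3, -1); then c[k] = T[1,0,k] / (a[1]·b[0]) = [-3, 3, -6] / 3 = (-1, 1, -2).
Expanding (0, 1) ⊗ (3, -3, -1) ⊗ (-1, 1, -2) reproduces all 18 entries of T, so T = (0, 1) ⊗ (3, -3, -1) ⊗ (-1, 1, -2) and rank(T) ≤ 1.
These bounds meet, so rank(T) = 1.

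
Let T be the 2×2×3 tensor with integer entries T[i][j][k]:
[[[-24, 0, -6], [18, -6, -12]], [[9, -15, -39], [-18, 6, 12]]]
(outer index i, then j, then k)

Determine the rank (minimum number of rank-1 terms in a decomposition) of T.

2

Lower bound: in the mode-3 unfolding of T (rows indexed by k, columns by (i,j)) the 2×2 minor on rows k ∈ {0, 1}, columns (i,j) ∈ {(0,0), (0,1)} is det [[-24, 18], [0, -6]] = 144 ≠ 0, so that unfolding has rank ≥ 2 and hence rank(T) ≥ 2 (CP rank is at least every unfolding rank, though it can be larger).
Upper bound: with S_k = T[:,:,k], the two rank-1 terms a₁b₁ᵀ, a₂b₂ᵀ are the rank-1 members of the pencil x·S₀ + y·S₁.
det(x·S₀ + y·S₁) is 270·x² + 180·xy − 90·y² = 90·(3·x − y)(x + y), vanishing at (x:y) = (1:3) and (1:-1).
M₁ = S₀ + 3·S₁ = [[-24, 0], [-36, 0]] = (-12)·(2, 3)(1, 0)ᵀ and M₂ = S₀ − S₁ = [[-24, 24], [24, -24]] = (-24)·(1, -1)(1, -1)ᵀ, so take a₁ = (2, 3), b₁ = (1, 0), a₂ = (1, -1), b₂ = (1, -1).
Each slice is an integer combination of E₁ = a₁b₁ᵀ and E₂ = a₂b₂ᵀ: S₀ = −3·E₁ − 18·E₂, S₁ = −3·E₁ + 6·E₂, S₂ = −9·E₁ + 12·E₂; reading off coefficients, c₁ = (-3, -3, -9) and c₂ = (-18, 6, 12).
Hence T = (2, 3) (x) (1, 0) (x) (-3, -3, -9) + (1, -1) (x) (1, -1) (x) (-18, 6, 12), so rank(T) ≤ 2.
These bounds meet, so rank(T) = 2.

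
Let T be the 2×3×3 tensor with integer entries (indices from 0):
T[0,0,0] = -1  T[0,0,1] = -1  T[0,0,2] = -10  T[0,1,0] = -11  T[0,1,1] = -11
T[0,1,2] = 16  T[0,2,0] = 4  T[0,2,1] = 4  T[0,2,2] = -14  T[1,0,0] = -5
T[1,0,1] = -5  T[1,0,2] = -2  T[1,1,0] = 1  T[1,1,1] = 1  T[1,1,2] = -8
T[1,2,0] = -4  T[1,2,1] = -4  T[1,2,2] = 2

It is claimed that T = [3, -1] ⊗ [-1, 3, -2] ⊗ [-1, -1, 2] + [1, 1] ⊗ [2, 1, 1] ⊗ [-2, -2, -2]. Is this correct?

Reconstruct entrywise from the claimed factors. For example, T[0,2,2] = -14 and Σₗ aₗ[0]bₗ[2]cₗ[2] = (3)·(-2)·(2) + (1)·(1)·(-2) = -14; checking all 18 entries, every one matches. The claim holds.

Yes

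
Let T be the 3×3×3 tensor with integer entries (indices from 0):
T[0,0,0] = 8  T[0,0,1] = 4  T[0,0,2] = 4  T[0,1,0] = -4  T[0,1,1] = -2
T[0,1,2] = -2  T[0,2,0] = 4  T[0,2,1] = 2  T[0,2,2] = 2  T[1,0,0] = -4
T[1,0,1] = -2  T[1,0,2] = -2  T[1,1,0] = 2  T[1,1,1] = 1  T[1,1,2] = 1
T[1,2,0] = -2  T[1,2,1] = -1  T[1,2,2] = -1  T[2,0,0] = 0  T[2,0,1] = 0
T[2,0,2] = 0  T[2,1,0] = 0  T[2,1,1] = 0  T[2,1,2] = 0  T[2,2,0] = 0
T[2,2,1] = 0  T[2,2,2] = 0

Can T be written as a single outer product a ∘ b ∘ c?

Yes

If T = a ∘ b ∘ c then every fibre of T is a multiple of the corresponding factor, so read the factors off the fibres through the nonzero entry T[0,0,0] = 8.
The mode-1 fibre T[:,0,0] = [8, -4, 0] gives a = [2, -1, 0] (primitive direction); the mode-2 fibre T[0,:,0] = [8, -4, 4] gives b = [2, -1, 1]; then c[k] = T[0,0,k] / (a[0]·b[0]) = [8, 4, 4] / 4 = [2, 1, 1].
Expanding [2, -1, 0] ∘ [2, -1, 1] ∘ [2, 1, 1] reproduces all 27 entries of T, so T = [2, -1, 0] ∘ [2, -1, 1] ∘ [2, 1, 1] and rank(T) ≤ 1.
Equivalently every frontal slice T[:,:,k] is c[k] times the rank-1 matrix [2, -1, 0] ∘ [2, -1, 1]. So T has rank 1 (it is nonzero).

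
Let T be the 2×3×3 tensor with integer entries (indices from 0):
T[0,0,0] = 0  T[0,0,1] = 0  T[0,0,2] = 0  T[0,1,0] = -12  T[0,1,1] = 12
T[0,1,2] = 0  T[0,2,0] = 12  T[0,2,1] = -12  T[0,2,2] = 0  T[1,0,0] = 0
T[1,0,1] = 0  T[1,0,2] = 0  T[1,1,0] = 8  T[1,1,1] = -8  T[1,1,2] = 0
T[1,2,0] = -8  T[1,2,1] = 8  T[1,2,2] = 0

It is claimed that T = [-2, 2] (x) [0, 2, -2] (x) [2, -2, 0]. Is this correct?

Reconstruct entry (0,1,0) from the claimed factors: Σₗ aₗ[0]bₗ[1]cₗ[0] = (-2)·(2)·(2) = -8, but T[0,1,0] = -12. The claim is false.

No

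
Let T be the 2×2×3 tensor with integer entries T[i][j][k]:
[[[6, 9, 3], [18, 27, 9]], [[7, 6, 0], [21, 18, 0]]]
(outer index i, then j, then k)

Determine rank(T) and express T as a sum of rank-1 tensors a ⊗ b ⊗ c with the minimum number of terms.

Lower bound: in the mode-3 unfolding of T (rows indexed by k, columns by (i,j)) the 2×2 minor on rows k ∈ {0, 1}, columns (i,j) ∈ {(0,0), (1,0)} is det [[6, 7], [9, 6]] = -27 ≠ 0, so that unfolding has rank ≥ 2 and hence rank(T) ≥ 2 (CP rank is at least every unfolding rank, though it can be larger).
Upper bound: T[:,j,:] = b[j]·M for every slice, with b = [1, 3] and M = [[6, 9, 3], [7, 6, 0]] (rows i, columns k).
Splitting M by its rows (i = 0, 1), M = [1, 0][6, 9, 3]ᵀ + [0, 1][7, 6, 0]ᵀ.
Hence T = [1, 0] ⊗ [1, 3] ⊗ [6, 9, 3] + [0, 1] ⊗ [1, 3] ⊗ [7, 6, 0], so rank(T) ≤ 2.
These bounds meet, so rank(T) = 2.

rank(T) = 2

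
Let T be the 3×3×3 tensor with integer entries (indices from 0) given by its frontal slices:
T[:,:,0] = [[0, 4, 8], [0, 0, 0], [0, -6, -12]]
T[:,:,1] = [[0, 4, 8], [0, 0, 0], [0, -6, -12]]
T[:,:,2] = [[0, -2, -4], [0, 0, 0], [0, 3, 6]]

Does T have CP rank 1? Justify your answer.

Yes

If T = a ∘ b ∘ c then every fibre of T is a multiple of the corresponding factor, so read the factors off the fibres through the nonzero entry T[0,1,0] = 4.
The mode-1 fibre T[:,1,0] = [4, 0, -6] gives a = [2, 0, -3] (primitive direction); the mode-2 fibre T[0,:,0] = [0, 4, 8] gives b = [0, 1, 2]; then c[k] = T[0,1,k] / (a[0]·b[1]) = [4, 4, -2] / 2 = [2, 2, -1].
Expanding [2, 0, -3] ∘ [0, 1, 2] ∘ [2, 2, -1] reproduces all 27 entries of T, so T = [2, 0, -3] ∘ [0, 1, 2] ∘ [2, 2, -1] and rank(T) ≤ 1.
Equivalently every frontal slice T[:,:,k] is c[k] times the rank-1 matrix [2, 0, -3] ∘ [0, 1, 2]. So T has rank 1 (it is nonzero).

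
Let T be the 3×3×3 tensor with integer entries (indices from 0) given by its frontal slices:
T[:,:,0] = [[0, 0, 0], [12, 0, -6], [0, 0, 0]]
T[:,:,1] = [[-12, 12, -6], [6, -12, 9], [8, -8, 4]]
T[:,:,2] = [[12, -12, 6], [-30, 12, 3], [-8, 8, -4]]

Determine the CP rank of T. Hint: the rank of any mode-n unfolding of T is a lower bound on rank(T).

Lower bound: in the mode-3 unfolding of T (rows indexed by k, columns by (i,j)) the 2×2 minor on rows k ∈ {0, 1}, columns (i,j) ∈ {(0,0), (1,0)} is det [[0, 12], [-12, 6]] = 144 ≠ 0, so that unfolding has rank ≥ 2 and hence rank(T) ≥ 2 (CP rank is at least every unfolding rank, though it can be larger).
Upper bound: with S_k = T[:,:,k], the two rank-1 terms a₁b₁ᵀ, a₂b₂ᵀ are the rank-1 members of the pencil x·S₀ + y·S₁.
The 2×2 minor of x·S₀ + y·S₁ on rows {0,1}, columns {0,1} is −144·xy + 72·y² = (-72)·(2·x − y)(y), vanishing at (x:y) = (1:2) and (1:0).
M₁ = S₀ + 2·S₁ = [[-24, 24, -12], [24, -24, 12], [16, -16, 8]] = (-4)·[3, -3, -2][2, -2, 1]ᵀ and M₂ = S₀ = [[0, 0, 0], [12, 0, -6], [0, 0, 0]] = 6·[0, 1, 0][2, 0, -1]ᵀ, so take a₁ = [3, -3, -2], b₁ = [2, -2, 1], a₂ = [0, 1, 0], b₂ = [2, 0, -1].
Each slice is an integer combination of E₁ = a₁b₁ᵀ and E₂ = a₂b₂ᵀ: S₀ = 6·E₂, S₁ = −2·E₁ − 3·E₂, S₂ = 2·E₁ − 9·E₂; reading off coefficients, c₁ = [0, -2, 2] and c₂ = [6, -3, -9].
Hence T = [3, -3, -2] (x) [2, -2, 1] (x) [0, -2, 2] + [0, 1, 0] (x) [2, 0, -1] (x) [6, -3, -9], so rank(T) ≤ 2.
These bounds meet, so rank(T) = 2.

2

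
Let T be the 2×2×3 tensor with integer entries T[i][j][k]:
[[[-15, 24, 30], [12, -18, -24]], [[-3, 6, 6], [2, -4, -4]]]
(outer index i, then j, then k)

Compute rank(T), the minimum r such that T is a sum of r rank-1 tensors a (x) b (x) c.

2

Lower bound: the mode-2 unfolding of T (rows indexed by j, columns by (i,k) = (0,0), (0,1), (0,2), (1,0), (1,1), (1,2)) is [[-15, 24, 30, -3, 6, 6], [12, -18, -24, 2, -4, -4]].
There the 2×2 minor on rows j ∈ {0, 1}, columns (i,k) ∈ {(0,0), (0,1)} is det [[-15, 24], [12, -18]] = -18 ≠ 0, so this unfolding has rank ≥ 2; CP rank is at least every unfolding rank, so rank(T) ≥ 2. (Unfolding ranks only ever bound the CP rank from below — rank(T) can be strictly larger than all of them — so the matching upper bound has to come from an explicit 2-term decomposition.)
Upper bound — finding two terms. Write S_k = T[:,:,k] for the frontal slices: S₀ = [[-15, 12], [-3, 2]], S₁ = [[24, -18], [6, -4]], S₂ = [[30, -24], [6, -4]].
If T = a₁ (x) b₁ (x) c₁ + a₂ (x) b₂ (x) c₂ then each S_k = c₁[k]·a₁b₁ᵀ + c₂[k]·a₂b₂ᵀ. S₀ and S₁ are linearly independent, so a₁b₁ᵀ and a₂b₂ᵀ must span the same plane of matrices: they are the rank-1 matrices of the form x·S₀ + y·S₁.
det(x·S₀ + y·S₁) is 6·x² − 18·xy + 12·y² = 6·(x − 2·y)(x − y), vanishing at (x:y) = (2:1) and (1:1).
M₁ = 2·S₀ + S₁ = [[-6, 6], [0, 0]] = (-6)·[1, 0][1, -1]ᵀ and M₂ = S₀ + S₁ = [[9, -6], [3, -2]] = [3, 1][3, -2]ᵀ, so take a₁ = [1, 0], b₁ = [1, -1], a₂ = [3, 1], b₂ = [3, -2].
Each slice is an integer combination of E₁ = a₁b₁ᵀ and E₂ = a₂b₂ᵀ: S₀ = −6·E₁ − E₂, S₁ = 6·E₁ + 2·E₂, S₂ = 12·E₁ + 2·E₂; reading off coefficients, c₁ = [-6, 6, 12] and c₂ = [-1, 2, 2].
Hence T = [1, 0] (x) [1, -1] (x) [-6, 6, 12] + [3, 1] (x) [3, -2] (x) [-1, 2, 2], so rank(T) ≤ 2.
These bounds meet, so rank(T) = 2.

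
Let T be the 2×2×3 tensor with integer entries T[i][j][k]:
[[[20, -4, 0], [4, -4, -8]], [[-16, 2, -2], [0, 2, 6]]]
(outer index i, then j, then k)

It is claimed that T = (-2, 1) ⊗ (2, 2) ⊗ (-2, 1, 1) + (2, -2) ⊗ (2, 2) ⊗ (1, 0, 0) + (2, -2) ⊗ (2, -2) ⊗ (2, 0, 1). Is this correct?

Reconstruct entrywise from the claimed factors. For example, T[1,1,2] = 6 and Σₗ aₗ[1]bₗ[1]cₗ[2] = (1)·(2)·(1) + (-2)·(2)·(0) + (-2)·(-2)·(1) = 6; checking all 12 entries, every one matches. The claim holds.

Yes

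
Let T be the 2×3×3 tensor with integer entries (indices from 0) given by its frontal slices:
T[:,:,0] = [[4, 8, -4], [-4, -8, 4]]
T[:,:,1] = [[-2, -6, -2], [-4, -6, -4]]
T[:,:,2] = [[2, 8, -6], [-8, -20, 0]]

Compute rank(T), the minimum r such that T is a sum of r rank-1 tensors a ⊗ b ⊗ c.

3

Lower bound: in the mode-2 unfolding of T (rows indexed by j, columns by (i,k)) the 3×3 minor on rows j ∈ {0, 1, 2}, columns (i,k) ∈ {(0,0), (0,1), (0,2)} is det [[4, -2, 2], [8, -6, 8], [-4, -2, -6]] = 96 ≠ 0, so that unfolding has rank ≥ 3 and hence rank(T) ≥ 3 (CP rank is at least every unfolding rank, though it can be larger).
Upper bound: T is a sum of 3 rank-1 terms, T = [1, -1] ⊗ [0, 1, 0] ⊗ [0, -2, 4] + [1, -1] ⊗ [1, 2, -1] ⊗ [4, 0, 4] + [1, 2] ⊗ [1, 2, 1] ⊗ [0, -2, -2] (written with every a and b primitive with positive leading entry and the scale carried by c; CP decompositions are not unique, and this one is verified by expanding entrywise), so rank(T) ≤ 3.
These bounds meet, so rank(T) = 3.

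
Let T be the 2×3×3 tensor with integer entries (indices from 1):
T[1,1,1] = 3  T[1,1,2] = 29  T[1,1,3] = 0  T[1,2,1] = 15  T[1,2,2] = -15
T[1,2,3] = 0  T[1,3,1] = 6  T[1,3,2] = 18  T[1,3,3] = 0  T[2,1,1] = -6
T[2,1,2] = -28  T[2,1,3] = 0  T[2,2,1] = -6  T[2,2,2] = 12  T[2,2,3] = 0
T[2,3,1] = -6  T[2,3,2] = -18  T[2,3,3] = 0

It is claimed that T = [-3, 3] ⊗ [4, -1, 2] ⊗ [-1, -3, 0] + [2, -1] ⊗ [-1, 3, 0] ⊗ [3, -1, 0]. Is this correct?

Reconstruct entry (1,1,1) from the claimed factors: Σₗ aₗ[1]bₗ[1]cₗ[1] = (-3)·(4)·(-1) + (2)·(-1)·(3) = 6, but T[1,1,1] = 3. The claim is false.

No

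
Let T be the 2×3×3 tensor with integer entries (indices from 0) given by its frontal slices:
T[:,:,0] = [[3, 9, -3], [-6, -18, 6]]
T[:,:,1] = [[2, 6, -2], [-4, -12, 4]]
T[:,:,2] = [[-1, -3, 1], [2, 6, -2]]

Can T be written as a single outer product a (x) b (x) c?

Yes

If T = a (x) b (x) c then every fibre of T is a multiple of the corresponding factor, so read the factors off the fibres through the nonzero entry T[0,0,0] = 3.
The mode-1 fibre T[:,0,0] = [3, -6] gives a = [1, -2] (primitive direction); the mode-2 fibre T[0,:,0] = [3, 9, -3] gives b = [1, 3, -1]; then c[k] = T[0,0,k] / (a[0]·b[0]) = [3, 2, -1] / 1 = [3, 2, -1].
Expanding [1, -2] (x) [1, 3, -1] (x) [3, 2, -1] reproduces all 18 entries of T, so T = [1, -2] (x) [1, 3, -1] (x) [3, 2, -1] and rank(T) ≤ 1.
Equivalently every frontal slice T[:,:,k] is c[k] times the rank-1 matrix [1, -2] (x) [1, 3, -1]. So T has rank 1 (it is nonzero).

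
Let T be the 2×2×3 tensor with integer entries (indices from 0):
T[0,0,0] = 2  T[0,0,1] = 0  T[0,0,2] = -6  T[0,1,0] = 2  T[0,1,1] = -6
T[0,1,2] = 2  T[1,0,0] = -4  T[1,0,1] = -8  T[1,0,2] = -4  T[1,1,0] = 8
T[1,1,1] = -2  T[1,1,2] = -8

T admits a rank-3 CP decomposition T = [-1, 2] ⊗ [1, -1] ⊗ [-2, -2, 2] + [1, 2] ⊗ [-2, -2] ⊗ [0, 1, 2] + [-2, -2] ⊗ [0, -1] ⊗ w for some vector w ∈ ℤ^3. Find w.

w = [2, -1, 2]

Subtract the known terms from T to get the rank-1 residual R = [-2, -2] ⊗ [0, -1] ⊗ w, so R[i,j,k] = a[i]·b[j]·w[k]. Pick indices with nonzero a[0]·b[1] = (-2)·(-1) = 2. Only the fibre through (0,1,·) is needed: R[0,1,:] = T[0,1,:] − Σₗ aₗ[0]bₗ[1]cₗ = [2, -6, 2] − (-1)·(-1)·[-2, -2, 2] − (1)·(-2)·[0, 1, 2] = [4, -2, 4]. Then w[k] = R[0,1,k] / 2 for each k, giving w = [4, -2, 4] / 2 = [2, -1, 2].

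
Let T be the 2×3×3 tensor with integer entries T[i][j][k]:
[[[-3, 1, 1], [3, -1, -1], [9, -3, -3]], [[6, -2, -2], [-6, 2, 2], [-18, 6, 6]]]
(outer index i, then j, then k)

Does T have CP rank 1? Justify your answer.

If T = a (x) b (x) c then every fibre of T is a multiple of the corresponding factor, so read the factors off the fibres through the nonzero entry T[0,0,0] = -3.
The mode-1 fibre T[:,0,0] = [-3, 6] gives a = [1, -2] (primitive direction); the mode-2 fibre T[0,:,0] = [-3, 3, 9] gives b = [1, -1, -3]; then c[k] = T[0,0,k] / (a[0]·b[0]) = [-3, 1, 1] / 1 = [-3, 1, 1].
Expanding [1, -2] (x) [1, -1, -3] (x) [-3, 1, 1] reproduces all 18 entries of T, so T = [1, -2] (x) [1, -1, -3] (x) [-3, 1, 1] and rank(T) ≤ 1.
Equivalently every frontal slice T[:,:,k] is c[k] times the rank-1 matrix [1, -2] (x) [1, -1, -3]. So T has rank 1 (it is nonzero).

Yes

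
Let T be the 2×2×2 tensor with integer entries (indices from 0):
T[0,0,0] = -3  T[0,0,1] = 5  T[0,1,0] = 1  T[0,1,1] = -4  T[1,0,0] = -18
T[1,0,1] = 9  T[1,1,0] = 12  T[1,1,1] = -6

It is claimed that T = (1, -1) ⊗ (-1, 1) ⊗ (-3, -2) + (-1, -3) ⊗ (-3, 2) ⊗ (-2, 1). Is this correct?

No

Reconstruct entry (1,0,0) from the claimed factors: Σₗ aₗ[1]bₗ[0]cₗ[0] = (-1)·(-1)·(-3) + (-3)·(-3)·(-2) = -21, but T[1,0,0] = -18. The claim is false.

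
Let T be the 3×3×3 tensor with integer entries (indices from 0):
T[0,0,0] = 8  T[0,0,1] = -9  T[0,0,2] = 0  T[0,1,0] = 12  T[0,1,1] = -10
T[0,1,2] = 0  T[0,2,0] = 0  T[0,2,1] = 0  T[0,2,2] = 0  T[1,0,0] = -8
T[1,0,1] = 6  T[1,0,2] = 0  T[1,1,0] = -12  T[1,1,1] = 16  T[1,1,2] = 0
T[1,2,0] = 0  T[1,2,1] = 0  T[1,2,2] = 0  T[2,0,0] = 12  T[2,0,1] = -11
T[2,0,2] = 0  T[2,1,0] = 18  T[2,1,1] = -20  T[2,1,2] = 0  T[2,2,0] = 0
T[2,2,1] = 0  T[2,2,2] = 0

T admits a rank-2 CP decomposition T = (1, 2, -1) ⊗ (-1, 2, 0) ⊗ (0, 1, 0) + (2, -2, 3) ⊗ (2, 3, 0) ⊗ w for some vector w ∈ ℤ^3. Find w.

Subtract the known terms from T to get the rank-1 residual R = (2, -2, 3) ⊗ (2, 3, 0) ⊗ w, so R[i,j,k] = a[i]·b[j]·w[k]. Pick indices with nonzero a[0]·b[0] = (2)·(2) = 4. Only the fibre through (0,0,·) is needed: R[0,0,:] = T[0,0,:] − Σₗ aₗ[0]bₗ[0]cₗ = [8, -9, 0] − (1)·(-1)·(0, 1, 0) = [8, -8, 0]. Then w[k] = R[0,0,k] / 4 for each k, giving w = [8, -8, 0] / 4 = (2, -2, 0).

w = (2, -2, 0)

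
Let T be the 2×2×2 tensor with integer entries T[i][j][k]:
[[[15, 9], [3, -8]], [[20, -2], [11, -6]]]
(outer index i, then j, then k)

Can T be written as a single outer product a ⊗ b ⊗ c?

No

The mode-3 unfolding of T (rows indexed by k, columns by (i,j) = (0,0), (0,1), (1,0), (1,1)) is [[15, 3, 20, 11], [9, -8, -2, -6]].
There the 2×2 minor on rows k ∈ {0, 1}, columns (i,j) ∈ {(0,0), (0,1)} is det [[15, 3], [9, -8]] = -147 ≠ 0, so this unfolding has rank ≥ 2; CP rank is at least every unfolding rank, so rank(T) ≥ 2.
In particular rank(T) ≥ 2 > 1, so T is not rank-1.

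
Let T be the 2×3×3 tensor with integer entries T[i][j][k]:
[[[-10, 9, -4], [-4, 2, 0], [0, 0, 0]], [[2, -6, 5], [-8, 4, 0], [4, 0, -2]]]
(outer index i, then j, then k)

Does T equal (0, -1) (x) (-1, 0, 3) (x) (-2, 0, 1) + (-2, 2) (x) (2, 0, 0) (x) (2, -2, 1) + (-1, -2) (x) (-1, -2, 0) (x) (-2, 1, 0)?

Reconstruct entry (1,2,0) from the claimed factors: Σₗ aₗ[1]bₗ[2]cₗ[0] = (-1)·(3)·(-2) + (2)·(0)·(2) + (-2)·(0)·(-2) = 6, but T[1,2,0] = 4. The claim is false.

No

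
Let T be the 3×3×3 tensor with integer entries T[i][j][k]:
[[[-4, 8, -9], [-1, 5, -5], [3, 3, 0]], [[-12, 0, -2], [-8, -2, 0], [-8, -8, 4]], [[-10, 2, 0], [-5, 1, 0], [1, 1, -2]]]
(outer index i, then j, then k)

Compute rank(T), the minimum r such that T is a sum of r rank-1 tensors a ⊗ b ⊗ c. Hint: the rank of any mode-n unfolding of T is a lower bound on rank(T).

3

Lower bound: the mode-3 unfolding of T (rows indexed by k, columns by (i,j) = (0,0), (0,1), (0,2), (1,0), (1,1), (1,2), (2,0), (2,1), (2,2)) is [[-4, -1, 3, -12, -8, -8, -10, -5, 1], [8, 5, 3, 0, -2, -8, 2, 1, 1], [-9, -5, 0, -2, 0, 4, 0, 0, -2]].
There the 3×3 minor on rows k ∈ {0, 1, 2}, columns (i,j) ∈ {(0,0), (0,1), (0,2)} is det [[-4, -1, 3], [8, 5, 3], [-9, -5, 0]] = -18 ≠ 0, so this unfolding has rank ≥ 3; CP rank is at least every unfolding rank, so rank(T) ≥ 3. (This is only a lower bound: in general the CP rank may exceed every unfolding rank, so we still need to exhibit 3 rank-1 terms summing to T.)
Upper bound: T is a sum of 3 rank-1 terms, T = [1, -2, 0] ⊗ [1, 1, 2] ⊗ [2, 2, -1] + [1, 0, -1] ⊗ [2, 1, -1] ⊗ [1, 1, -2] + [1, 1, 1] ⊗ [2, 1, 0] ⊗ [-4, 2, -2] (one valid choice — decompositions are not unique — normalised so each a, b is primitive with positive first nonzero entry; check it by expanding all entries), so rank(T) ≤ 3.
These bounds meet, so rank(T) = 3.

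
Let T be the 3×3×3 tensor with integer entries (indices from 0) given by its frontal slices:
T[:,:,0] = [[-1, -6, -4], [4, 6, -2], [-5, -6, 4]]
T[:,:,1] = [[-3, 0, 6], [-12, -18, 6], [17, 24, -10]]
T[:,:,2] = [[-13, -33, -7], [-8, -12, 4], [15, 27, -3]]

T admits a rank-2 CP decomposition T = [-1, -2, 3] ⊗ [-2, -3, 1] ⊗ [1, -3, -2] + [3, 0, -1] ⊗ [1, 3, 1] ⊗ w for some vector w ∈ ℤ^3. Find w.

w = [-1, 1, -3]

Subtract the known terms from T to get the rank-1 residual R = [3, 0, -1] ⊗ [1, 3, 1] ⊗ w, so R[i,j,k] = a[i]·b[j]·w[k]. Pick indices with nonzero a[0]·b[0] = (3)·(1) = 3. Only the fibre through (0,0,·) is needed: R[0,0,:] = T[0,0,:] − Σₗ aₗ[0]bₗ[0]cₗ = [-1, -3, -13] − (-1)·(-2)·[1, -3, -2] = [-3, 3, -9]. Then w[k] = R[0,0,k] / 3 for each k, giving w = [-3, 3, -9] / 3 = [-1, 1, -3].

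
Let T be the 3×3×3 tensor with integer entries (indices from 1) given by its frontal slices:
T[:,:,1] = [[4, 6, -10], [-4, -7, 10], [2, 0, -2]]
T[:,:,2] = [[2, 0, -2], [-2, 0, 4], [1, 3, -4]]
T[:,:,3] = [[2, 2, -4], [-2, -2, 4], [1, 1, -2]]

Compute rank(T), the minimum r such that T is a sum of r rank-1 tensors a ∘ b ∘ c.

Lower bound: the mode-3 unfolding of T (rows indexed by k, columns by (i,j) = (1,1), (1,2), (1,3), (2,1), (2,2), (2,3), (3,1), (3,2), (3,3)) is [[4, 6, -10, -4, -7, 10, 2, 0, -2], [2, 0, -2, -2, 0, 4, 1, 3, -4], [2, 2, -4, -2, -2, 4, 1, 1, -2]].
There the 3×3 minor on rows k ∈ {1, 2, 3}, columns (i,j) ∈ {(1,1), (1,2), (2,2)} is det [[4, 6, -7], [2, 0, 0], [2, 2, -2]] = -4 ≠ 0, so this unfolding has rank ≥ 3; CP rank is at least every unfolding rank, so rank(T) ≥ 3. (Flattening ranks never certify an upper bound on CP rank; for that we must actually write T with 3 rank-1 terms.)
Upper bound: T is a sum of 3 rank-1 terms, T = [0, 1, 0] ∘ [0, 1, -2] ∘ [1, -2, 0] + [1, -2, -1] ∘ [0, 1, -1] ∘ [2, -2, 0] + [2, -2, 1] ∘ [1, 1, -2] ∘ [2, 1, 1] (one valid choice — decompositions are not unique — normalised so each a, b is primitive with positive first nonzero entry; check it by expanding all entries), so rank(T) ≤ 3.
These bounds meet, so rank(T) = 3.
Check entry T[1,1,1] = 4: (0)·(0)·(1) + (1)·(0)·(2) + (2)·(1)·(2) = 4.

3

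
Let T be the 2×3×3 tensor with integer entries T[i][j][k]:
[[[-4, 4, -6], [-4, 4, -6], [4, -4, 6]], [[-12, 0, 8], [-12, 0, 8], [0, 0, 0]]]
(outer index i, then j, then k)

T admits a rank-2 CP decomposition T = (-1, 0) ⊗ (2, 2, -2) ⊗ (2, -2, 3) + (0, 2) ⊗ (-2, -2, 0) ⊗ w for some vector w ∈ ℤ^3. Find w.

w = (3, 0, -2)

Subtract the known terms from T to get the rank-1 residual R = (0, 2) ⊗ (-2, -2, 0) ⊗ w, so R[i,j,k] = a[i]·b[j]·w[k]. Pick indices with nonzero a[1]·b[0] = (2)·(-2) = -4. Only the fibre through (1,0,·) is needed: R[1,0,:] = T[1,0,:] − Σₗ aₗ[1]bₗ[0]cₗ = [-12, 0, 8] − (0)·(2)·(2, -2, 3) = [-12, 0, 8]. Then w[k] = R[1,0,k] / -4 for each k, giving w = [-12, 0, 8] / -4 = (3, 0, -2).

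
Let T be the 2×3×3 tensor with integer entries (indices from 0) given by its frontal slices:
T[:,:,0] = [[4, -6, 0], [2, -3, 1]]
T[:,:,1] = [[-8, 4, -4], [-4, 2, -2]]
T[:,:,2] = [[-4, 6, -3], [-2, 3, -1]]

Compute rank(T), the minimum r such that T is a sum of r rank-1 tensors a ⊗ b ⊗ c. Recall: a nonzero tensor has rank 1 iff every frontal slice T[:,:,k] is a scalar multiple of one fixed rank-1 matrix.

Lower bound: the mode-3 unfolding of T (rows indexed by k, columns by (i,j) = (0,0), (0,1), (0,2), (1,0), (1,1), (1,2)) is [[4, -6, 0, 2, -3, 1], [-8, 4, -4, -4, 2, -2], [-4, 6, -3, -2, 3, -1]].
There the 3×3 minor on rows k ∈ {0, 1, 2}, columns (i,j) ∈ {(0,0), (0,1), (0,2)} is det [[4, -6, 0], [-8, 4, -4], [-4, 6, -3]] = 96 ≠ 0, so this unfolding has rank ≥ 3; CP rank is at least every unfolding rank, so rank(T) ≥ 3. (Flattening ranks never certify an upper bound on CP rank; for that we must actually write T with 3 rank-1 terms.)
Upper bound: T is a sum of 3 rank-1 terms, T = (1, 0) ⊗ (0, 0, 1) ⊗ (-2, 0, -1) + (2, 1) ⊗ (2, -1, 1) ⊗ (2, -2, -2) + (2, 1) ⊗ (2, 1, 1) ⊗ (-1, 0, 1) (one valid choice — decompositions are not unique — normalised so each a, b is primitive with positive first nonzero entry; check it by expanding all entries), so rank(T) ≤ 3.
These bounds meet, so rank(T) = 3.

3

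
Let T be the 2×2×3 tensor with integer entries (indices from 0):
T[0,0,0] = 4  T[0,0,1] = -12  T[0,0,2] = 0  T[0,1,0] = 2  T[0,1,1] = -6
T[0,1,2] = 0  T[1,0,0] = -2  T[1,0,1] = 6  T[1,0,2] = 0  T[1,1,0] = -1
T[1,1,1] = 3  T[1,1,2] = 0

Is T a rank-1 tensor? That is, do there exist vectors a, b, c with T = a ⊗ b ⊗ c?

Yes

If T = a ⊗ b ⊗ c then every fibre of T is a multiple of the corresponding factor, so read the factors off the fibres through the nonzero entry T[0,0,0] = 4.
The mode-1 fibre T[:,0,0] = [4, -2] gives a = [2, -1] (primitive direction); the mode-2 fibre T[0,:,0] = [4, 2] gives b = [2, 1]; then c[k] = T[0,0,k] / (a[0]·b[0]) = [4, -12, 0] / 4 = [1, -3, 0].
Expanding [2, -1] ⊗ [2, 1] ⊗ [1, -3, 0] reproduces all 12 entries of T, so T = [2, -1] ⊗ [2, 1] ⊗ [1, -3, 0] and rank(T) ≤ 1.
Equivalently every frontal slice T[:,:,k] is c[k] times the rank-1 matrix [2, -1] ⊗ [2, 1]. So T has rank 1 (it is nonzero).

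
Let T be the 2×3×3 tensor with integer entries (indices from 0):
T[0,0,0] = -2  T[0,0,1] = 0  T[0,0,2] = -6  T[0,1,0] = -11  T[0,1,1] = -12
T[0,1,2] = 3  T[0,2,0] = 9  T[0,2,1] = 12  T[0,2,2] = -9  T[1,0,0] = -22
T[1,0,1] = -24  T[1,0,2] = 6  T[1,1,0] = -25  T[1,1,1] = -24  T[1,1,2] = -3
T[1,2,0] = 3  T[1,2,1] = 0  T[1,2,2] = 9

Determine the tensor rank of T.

2

Lower bound: the mode-2 unfolding of T (rows indexed by j, columns by (i,k) = (0,0), (0,1), (0,2), (1,0), (1,1), (1,2)) is [[-2, 0, -6, -22, -24, 6], [-11, -12, 3, -25, -24, -3], [9, 12, -9, 3, 0, 9]].
There the 2×2 minor on rows j ∈ {0, 1}, columns (i,k) ∈ {(0,0), (0,1)} is det [[-2, 0], [-11, -12]] = 24 ≠ 0, so this unfolding has rank ≥ 2; CP rank is at least every unfolding rank, so rank(T) ≥ 2. (Unfolding ranks only ever bound the CP rank from below — rank(T) can be strictly larger than all of them — so the matching upper bound has to come from an explicit 2-term decomposition.)
Upper bound — finding two terms. Write S_k = T[:,:,k] for the frontal slices: S₀ = [[-2, -11, 9], [-22, -25, 3]], S₁ = [[0, -12, 12], [-24, -24, 0]], S₂ = [[-6, 3, -9], [6, -3, 9]].
If T = a₁ ⊗ b₁ ⊗ c₁ + a₂ ⊗ b₂ ⊗ c₂ then each S_k = c₁[k]·a₁b₁ᵀ + c₂[k]·a₂b₂ᵀ. S₀ and S₁ are linearly independent, so a₁b₁ᵀ and a₂b₂ᵀ must span the same plane of matrices: they are the rank-1 matrices of the form x·S₀ + y·S₁.
The 2×2 minor of x·S₀ + y·S₁ on rows {0,1}, columns {0,1} is −192·x² − 480·xy − 288·y² = (-96)·(2·x + 3·y)(x + y), vanishing at (x:y) = (3:-2) and (1:-1).
M₁ = 3·S₀ − 2·S₁ = [[-6, -9, 3], [-18, -27, 9]] = (-3)·[1, 3][2, 3, -1]ᵀ and M₂ = S₀ − S₁ = [[-2, 1, -3], [2, -1, 3]] = −[1, -1][2, -1, 3]ᵀ, so take a₁ = [1, 3], b₁ = [2, 3, -1], a₂ = [1, -1], b₂ = [2, -1, 3].
Each slice is an integer combination of E₁ = a₁b₁ᵀ and E₂ = a₂b₂ᵀ: S₀ = −3·E₁ + 2·E₂, S₁ = −3·E₁ + 3·E₂, S₂ = −3·E₂; reading off coefficients, c₁ = [-3, -3, 0] and c₂ = [2, 3, -3].
Hence T = [1, 3] ⊗ [2, 3, -1] ⊗ [-3, -3, 0] + [1, -1] ⊗ [2, -1, 3] ⊗ [2, 3, -3], so rank(T) ≤ 2.
These bounds meet, so rank(T) = 2.
Check entry T[1,2,1] = 0: (3)·(-1)·(-3) + (-1)·(3)·(3) = 0.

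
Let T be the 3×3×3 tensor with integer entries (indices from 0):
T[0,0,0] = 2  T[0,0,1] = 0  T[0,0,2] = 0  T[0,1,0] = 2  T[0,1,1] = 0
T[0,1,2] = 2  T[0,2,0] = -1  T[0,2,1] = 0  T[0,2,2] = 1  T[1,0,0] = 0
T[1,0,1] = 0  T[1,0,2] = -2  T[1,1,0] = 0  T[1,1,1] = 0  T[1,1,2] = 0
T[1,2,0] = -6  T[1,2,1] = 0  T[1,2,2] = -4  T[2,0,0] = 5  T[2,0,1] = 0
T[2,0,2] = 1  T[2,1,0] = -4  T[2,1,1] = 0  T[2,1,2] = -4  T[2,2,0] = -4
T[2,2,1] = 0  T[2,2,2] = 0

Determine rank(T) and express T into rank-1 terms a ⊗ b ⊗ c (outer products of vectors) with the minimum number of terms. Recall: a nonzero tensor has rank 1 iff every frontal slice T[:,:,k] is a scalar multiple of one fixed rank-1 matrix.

Lower bound: the mode-2 unfolding of T (rows indexed by j, columns by (i,k) = (0,0), (0,1), (0,2), (1,0), (1,1), (1,2), (2,0), (2,1), (2,2)) is [[2, 0, 0, 0, 0, -2, 5, 0, 1], [2, 0, 2, 0, 0, 0, -4, 0, -4], [-1, 0, 1, -6, 0, -4, -4, 0, 0]].
There the 3×3 minor on rows j ∈ {0, 1, 2}, columns (i,k) ∈ {(0,0), (0,2), (1,0)} is det [[2, 0, 0], [2, 2, 0], [-1, 1, -6]] = -24 ≠ 0, so this unfolding has rank ≥ 3; CP rank is at least every unfolding rank, so rank(T) ≥ 3. (Flattening ranks never certify an upper bound on CP rank; for that we must actually write T with 3 rank-1 terms.)
Upper bound: T is a sum of 3 rank-1 terms, T = (0, 2, -1) ⊗ (1, 0, 2) ⊗ (-1, 0, -1) + (1, 0, -2) ⊗ (0, 2, 1) ⊗ (1, 0, 1) + (1, 1, 2) ⊗ (1, 0, -1) ⊗ (2, 0, 0) (one valid choice — decompositions are not unique — normalised so each a, b is primitive with positive first nonzero entry; check it by expanding all entries), so rank(T) ≤ 3.
These bounds meet, so rank(T) = 3.

rank(T) = 3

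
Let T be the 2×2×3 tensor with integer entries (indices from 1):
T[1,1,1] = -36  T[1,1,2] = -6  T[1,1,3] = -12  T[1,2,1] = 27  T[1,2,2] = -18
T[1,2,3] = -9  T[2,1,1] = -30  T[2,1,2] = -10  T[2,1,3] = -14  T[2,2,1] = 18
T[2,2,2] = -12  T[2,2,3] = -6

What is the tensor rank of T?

Lower bound: the mode-1 unfolding of T (rows indexed by i, columns by (j,k) = (1,1), (1,2), (1,3), (2,1), (2,2), (2,3)) is [[-36, -6, -12, 27, -18, -9], [-30, -10, -14, 18, -12, -6]].
There the 2×2 minor on rows i ∈ {1, 2}, columns (j,k) ∈ {(1,1), (1,2)} is det [[-36, -6], [-30, -10]] = 180 ≠ 0, so this unfolding has rank ≥ 2; CP rank is at least every unfolding rank, so rank(T) ≥ 2. (Unfolding ranks only ever bound the CP rank from below — rank(T) can be strictly larger than all of them — so the matching upper bound has to come from an explicit 2-term decomposition.)
Upper bound — finding two terms. Write S_k = T[:,:,k] for the frontal slices: S₁ = [[-36, 27], [-30, 18]], S₂ = [[-6, -18], [-10, -12]], S₃ = [[-12, -9], [-14, -6]].
If T = a₁ (x) b₁ (x) c₁ + a₂ (x) b₂ (x) c₂ then each S_k = c₁[k]·a₁b₁ᵀ + c₂[k]·a₂b₂ᵀ. S₁ and S₂ are linearly independent, so a₁b₁ᵀ and a₂b₂ᵀ must span the same plane of matrices: they are the rank-1 matrices of the form x·S₁ + y·S₂.
det(x·S₁ + y·S₂) is 162·x² + 54·xy − 108·y² = 54·(3·x − 2·y)(x + y), vanishing at (x:y) = (2:3) and (1:-1).
M₁ = 2·S₁ + 3·S₂ = [[-90, 0], [-90, 0]] = (-90)·[1, 1][1, 0]ᵀ and M₂ = S₁ − S₂ = [[-30, 45], [-20, 30]] = (-5)·[3, 2][2, -3]ᵀ, so take a₁ = [1, 1], b₁ = [1, 0], a₂ = [3, 2], b₂ = [2, -3].
Each slice is an integer combination of E₁ = a₁b₁ᵀ and E₂ = a₂b₂ᵀ: S₁ = −18·E₁ − 3·E₂, S₂ = −18·E₁ + 2·E₂, S₃ = −18·E₁ + E₂; reading off coefficients, c₁ = [-18, -18, -18] and c₂ = [-3, 2, 1].
Hence T = [1, 1] (x) [1, 0] (x) [-18, -18, -18] + [3, 2] (x) [2, -3] (x) [-3, 2, 1], so rank(T) ≤ 2.
These bounds meet, so rank(T) = 2.

2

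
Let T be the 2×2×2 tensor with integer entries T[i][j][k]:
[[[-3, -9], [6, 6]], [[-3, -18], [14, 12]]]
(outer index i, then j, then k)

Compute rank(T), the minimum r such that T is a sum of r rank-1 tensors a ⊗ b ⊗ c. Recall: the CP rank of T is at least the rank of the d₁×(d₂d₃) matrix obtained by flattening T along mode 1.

2

Lower bound: the mode-1 unfolding of T (rows indexed by i, columns by (j,k) = (0,0), (0,1), (1,0), (1,1)) is [[-3, -9, 6, 6], [-3, -18, 14, 12]].
There the 2×2 minor on rows i ∈ {0, 1}, columns (j,k) ∈ {(0,0), (0,1)} is det [[-3, -9], [-3, -18]] = 27 ≠ 0, so this unfolding has rank ≥ 2; CP rank is at least every unfolding rank, so rank(T) ≥ 2. (This is only a lower bound: in general the CP rank may exceed every unfolding rank, so we still need to exhibit 2 rank-1 terms summing to T.)
Upper bound — finding two terms. Write S_k = T[:,:,k] for the frontal slices: S₀ = [[-3, 6], [-3, 14]], S₁ = [[-9, 6], [-18, 12]].
If T = a₁ ⊗ b₁ ⊗ c₁ + a₂ ⊗ b₂ ⊗ c₂ then each S_k = c₁[k]·a₁b₁ᵀ + c₂[k]·a₂b₂ᵀ. S₀ and S₁ are linearly independent, so a₁b₁ᵀ and a₂b₂ᵀ must span the same plane of matrices: they are the rank-1 matrices of the form x·S₀ + y·S₁.
det(x·S₀ + y·S₁) is −24·x² − 36·xy = (-12)·(2·x + 3·y)(x), vanishing at (x:y) = (3:-2) and (0:1).
M₁ = 3·S₀ − 2·S₁ = [[9, 6], [27, 18]] = 3·[1, 3][3, 2]ᵀ and M₂ = S₁ = [[-9, 6], [-18, 12]] = (-3)·[1, 2][3, -2]ᵀ, so take a₁ = [1, 3], b₁ = [3, 2], a₂ = [1, 2], b₂ = [3, -2].
Each slice is an integer combination of E₁ = a₁b₁ᵀ and E₂ = a₂b₂ᵀ: S₀ = E₁ − 2·E₂, S₁ = −3·E₂; reading off coefficients, c₁ = [1, 0] and c₂ = [-2, -3].
Hence T = [1, 3] ⊗ [3, 2] ⊗ [1, 0] + [1, 2] ⊗ [3, -2] ⊗ [-2, -3], so rank(T) ≤ 2.
These bounds meet, so rank(T) = 2.
Check entry T[0,0,1] = -9: (1)·(3)·(0) + (1)·(3)·(-3) = -9.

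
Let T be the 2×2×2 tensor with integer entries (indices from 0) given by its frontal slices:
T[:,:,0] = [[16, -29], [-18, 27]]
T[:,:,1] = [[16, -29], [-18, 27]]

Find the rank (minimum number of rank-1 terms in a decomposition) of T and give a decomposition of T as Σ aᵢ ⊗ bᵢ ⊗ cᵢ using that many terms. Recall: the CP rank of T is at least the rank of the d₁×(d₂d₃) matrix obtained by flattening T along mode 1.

Lower bound: the mode-1 unfolding of T (rows indexed by i, columns by (j,k) = (0,0), (0,1), (1,0), (1,1)) is [[16, 16, -29, -29], [-18, -18, 27, 27]].
There the 2×2 minor on rows i ∈ {0, 1}, columns (j,k) ∈ {(0,0), (1,0)} is det [[16, -29], [-18, 27]] = -90 ≠ 0, so this unfolding has rank ≥ 2; CP rank is at least every unfolding rank, so rank(T) ≥ 2. (Flattening ranks never certify an upper bound on CP rank; for that we must actually write T with 2 rank-1 terms.)
Upper bound — finding two terms. Every mode-3 slice of T is a multiple of one matrix: T[:,:,k] = c[k]·M with c = [1, 1] and M = [[16, -29], [-18, 27]] (rows indexed by i, columns by j). So it suffices to write M as a sum of two rank-1 matrices.
Splitting M by its rows (i = 0, 1), M = [1, 0][16, -29]ᵀ + [0, 1][-18, 27]ᵀ.
Hence T = [1, 0] ⊗ [16, -29] ⊗ [1, 1] + [0, 1] ⊗ [-18, 27] ⊗ [1, 1], so rank(T) ≤ 2.
These bounds meet, so rank(T) = 2.

rank(T) = 2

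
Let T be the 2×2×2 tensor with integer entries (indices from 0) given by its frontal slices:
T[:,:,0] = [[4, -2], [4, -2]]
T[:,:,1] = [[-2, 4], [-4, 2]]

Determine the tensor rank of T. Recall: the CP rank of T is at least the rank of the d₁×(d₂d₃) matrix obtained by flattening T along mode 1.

2

Lower bound: in the mode-2 unfolding of T (rows indexed by j, columns by (i,k)) the 2×2 minor on rows j ∈ {0, 1}, columns (i,k) ∈ {(0,0), (0,1)} is det [[4, -2], [-2, 4]] = 12 ≠ 0, so that unfolding has rank ≥ 2 and hence rank(T) ≥ 2 (CP rank is at least every unfolding rank, though it can be larger).
Upper bound: with S_k = T[:,:,k], the two rank-1 terms a₁b₁ᵀ, a₂b₂ᵀ are the rank-1 members of the pencil x·S₀ + y·S₁.
det(x·S₀ + y·S₁) is −12·xy + 12·y² = (-12)·(x − y)(y), vanishing at (x:y) = (1:1) and (1:0).
M₁ = S₀ + S₁ = [[2, 2], [0, 0]] = 2·(1, 0)(1, 1)ᵀ and M₂ = S₀ = [[4, -2], [4, -2]] = 2·(1, 1)(2, -1)ᵀ, so take a₁ = (1, 0), b₁ = (1, 1), a₂ = (1, 1), b₂ = (2, -1).
Each slice is an integer combination of E₁ = a₁b₁ᵀ and E₂ = a₂b₂ᵀ: S₀ = 2·E₂, S₁ = 2·E₁ − 2·E₂; reading off coefficients, c₁ = (0, 2) and c₂ = (2, -2).
Hence T = (1, 0) ⊗ (1, 1) ⊗ (0, 2) + (1, 1) ⊗ (2, -1) ⊗ (2, -2), so rank(T) ≤ 2.
These bounds meet, so rank(T) = 2.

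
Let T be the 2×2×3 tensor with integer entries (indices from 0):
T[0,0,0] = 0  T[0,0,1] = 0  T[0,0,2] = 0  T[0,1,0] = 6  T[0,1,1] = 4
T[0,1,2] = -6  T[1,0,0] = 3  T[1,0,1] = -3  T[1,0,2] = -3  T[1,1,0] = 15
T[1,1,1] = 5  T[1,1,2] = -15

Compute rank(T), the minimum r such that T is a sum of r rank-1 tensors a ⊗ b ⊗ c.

2

Lower bound: the mode-1 unfolding of T (rows indexed by i, columns by (j,k) = (0,0), (0,1), (0,2), (1,0), (1,1), (1,2)) is [[0, 0, 0, 6, 4, -6], [3, -3, -3, 15, 5, -15]].
There the 2×2 minor on rows i ∈ {0, 1}, columns (j,k) ∈ {(0,0), (1,0)} is det [[0, 6], [3, 15]] = -18 ≠ 0, so this unfolding has rank ≥ 2; CP rank is at least every unfolding rank, so rank(T) ≥ 2. (Flattening ranks never certify an upper bound on CP rank; for that we must actually write T with 2 rank-1 terms.)
Upper bound — finding two terms. Write S_k = T[:,:,k] for the frontal slices: S₀ = [[0, 6], [3, 15]], S₁ = [[0, 4], [-3, 5]], S₂ = [[0, -6], [-3, -15]].
If T = a₁ ⊗ b₁ ⊗ c₁ + a₂ ⊗ b₂ ⊗ c₂ then each S_k = c₁[k]·a₁b₁ᵀ + c₂[k]·a₂b₂ᵀ. S₀ and S₁ are linearly independent, so a₁b₁ᵀ and a₂b₂ᵀ must span the same plane of matrices: they are the rank-1 matrices of the form x·S₀ + y·S₁.
det(x·S₀ + y·S₁) is −18·x² + 6·xy + 12·y² = (-6)·(3·x + 2·y)(x − y), vanishing at (x:y) = (2:-3) and (1:1).
M₁ = 2·S₀ − 3·S₁ = [[0, 0], [15, 15]] = 15·[0, 1][1, 1]ᵀ and M₂ = S₀ + S₁ = [[0, 10], [0, 20]] = 10·[1, 2][0, 1]ᵀ, so take a₁ = [0, 1], b₁ = [1, 1], a₂ = [1, 2], b₂ = [0, 1].
Each slice is an integer combination of E₁ = a₁b₁ᵀ and E₂ = a₂b₂ᵀ: S₀ = 3·E₁ + 6·E₂, S₁ = −3·E₁ + 4·E₂, S₂ = −3·E₁ − 6·E₂; reading off coefficients, c₁ = [3, -3, -3] and c₂ = [6, 4, -6].
Hence T = [0, 1] ⊗ [1, 1] ⊗ [3, -3, -3] + [1, 2] ⊗ [0, 1] ⊗ [6, 4, -6], so rank(T) ≤ 2.
These bounds meet, so rank(T) = 2.
Check entry T[0,1,0] = 6: (0)·(1)·(3) + (1)·(1)·(6) = 6.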